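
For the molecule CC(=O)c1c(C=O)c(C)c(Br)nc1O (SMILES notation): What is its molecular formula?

C9H8BrNO3

Walk through each heavy atom and fill implicit hydrogens from standard valence (C 4, N 3, O 2, S 2, halogen 1); for lowercase aromatic atoms, an aromatic c carries 1 H when it has two neighbours and 0 H with three, and aromatic n carries 0 H:
  atom 1: C, bond orders sum to 1 (valence 4) → 3 H
  atom 2: C, bond orders sum to 4 (valence 4) → 0 H
  atom 3: O, bond orders sum to 2 (valence 2) → 0 H
  atom 4: aromatic c, 3 neighbours → 0 H
  atom 5: aromatic c, 3 neighbours → 0 H
  atom 6: C, bond orders sum to 3 (valence 4) → 1 H
  atom 7: O, bond orders sum to 2 (valence 2) → 0 H
  atom 8: aromatic c, 3 neighbours → 0 H
  atom 9: C, bond orders sum to 1 (valence 4) → 3 H
  atom 10: aromatic c, 3 neighbours → 0 H
  atom 11: Br (halogen, monovalent) → 0 H
  atom 12: aromatic n, 2 neighbours → 0 H
  atom 13: aromatic c, 3 neighbours → 0 H
  atom 14: O, bond orders sum to 1 (valence 2) → 1 H
Totals → C:9, H:8, Br:1, N:1, O:3.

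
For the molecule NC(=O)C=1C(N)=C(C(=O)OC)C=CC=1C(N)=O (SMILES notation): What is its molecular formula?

C10H11N3O4

Walk through each heavy atom and fill implicit hydrogens from standard valence (C 4, N 3, O 2, S 2, halogen 1):
  atom 1: N, bond orders sum to 1 (valence 3) → 2 H
  atom 2: C, bond orders sum to 4 (valence 4) → 0 H
  atom 3: O, bond orders sum to 2 (valence 2) → 0 H
  atom 4: C, bond orders sum to 4 (valence 4) → 0 H
  atom 5: C, bond orders sum to 4 (valence 4) → 0 H
  atom 6: N, bond orders sum to 1 (valence 3) → 2 H
  atom 7: C, bond orders sum to 4 (valence 4) → 0 H
  atom 8: C, bond orders sum to 4 (valence 4) → 0 H
  atom 9: O, bond orders sum to 2 (valence 2) → 0 H
  atom 10: O, bond orders sum to 2 (valence 2) → 0 H
  atom 11: C, bond orders sum to 1 (valence 4) → 3 H
  atom 12: C, bond orders sum to 3 (valence 4) → 1 H
  atom 13: C, bond orders sum to 3 (valence 4) → 1 H
  atom 14: C, bond orders sum to 4 (valence 4) → 0 H
  atom 15: C, bond orders sum to 4 (valence 4) → 0 H
  atom 16: N, bond orders sum to 1 (valence 3) → 2 H
  atom 17: O, bond orders sum to 2 (valence 2) → 0 H
Totals → C:10, H:11, N:3, O:4.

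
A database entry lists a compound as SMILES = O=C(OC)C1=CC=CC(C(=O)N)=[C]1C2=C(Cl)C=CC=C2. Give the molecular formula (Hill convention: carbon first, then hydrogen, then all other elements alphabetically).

C15H12ClNO3

Walk through each heavy atom and fill implicit hydrogens from standard valence (C 4, N 3, O 2, S 2, halogen 1):
  atom 1: O, bond orders sum to 2 (valence 2) → 0 H
  atom 2: C, bond orders sum to 4 (valence 4) → 0 H
  atom 3: O, bond orders sum to 2 (valence 2) → 0 H
  atom 4: C, bond orders sum to 1 (valence 4) → 3 H
  atom 5: C, bond orders sum to 4 (valence 4) → 0 H
  atom 6: C, bond orders sum to 3 (valence 4) → 1 H
  atom 7: C, bond orders sum to 3 (valence 4) → 1 H
  atom 8: C, bond orders sum to 3 (valence 4) → 1 H
  atom 9: C, bond orders sum to 4 (valence 4) → 0 H
  atom 10: C, bond orders sum to 4 (valence 4) → 0 H
  atom 11: O, bond orders sum to 2 (valence 2) → 0 H
  atom 12: N, bond orders sum to 1 (valence 3) → 2 H
  atom 13: C with explicit H count 0
  atom 14: C, bond orders sum to 4 (valence 4) → 0 H
  atom 15: C, bond orders sum to 4 (valence 4) → 0 H
  atom 16: Cl (halogen, monovalent) → 0 H
  atom 17: C, bond orders sum to 3 (valence 4) → 1 H
  atom 18: C, bond orders sum to 3 (valence 4) → 1 H
  atom 19: C, bond orders sum to 3 (valence 4) → 1 H
  atom 20: C, bond orders sum to 3 (valence 4) → 1 H
Totals → C:15, H:12, Cl:1, N:1, O:3.
In Hill order: C15H12ClNO3.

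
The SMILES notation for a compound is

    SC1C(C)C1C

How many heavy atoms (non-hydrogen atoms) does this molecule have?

Every atom symbol written in the SMILES (organic subset) is one heavy atom; implicit H are not written.
Heavy atoms by element → C:5, S:1.
Total: 6.

6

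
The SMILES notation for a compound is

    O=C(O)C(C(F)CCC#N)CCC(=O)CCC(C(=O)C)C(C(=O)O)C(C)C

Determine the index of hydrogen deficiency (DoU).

6

Degree of unsaturation = (number of rings) + (number of π bonds).
Ring closures in the SMILES: 0.
π bonds: 4 double bonds (each 1 DoU), 1 triple bond (each 2 DoU) → 6 DoU from unsaturation.
Total DoU = 0 + 6 = 6.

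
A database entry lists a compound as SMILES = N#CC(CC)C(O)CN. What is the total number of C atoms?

Count every carbon token in the SMILES (each C, including those in ring-closure positions and inside branches).
Carbon count: 6.

6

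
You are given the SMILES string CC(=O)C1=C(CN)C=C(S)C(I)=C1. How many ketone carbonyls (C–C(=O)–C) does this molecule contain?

The ketone motif appears at heavy-atom position 2 in the SMILES.
Other groups present: 1 primary amine, 1 thiol.
Ketone count: 1.

1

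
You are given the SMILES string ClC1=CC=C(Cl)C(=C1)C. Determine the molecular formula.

C7H6Cl2

Walk through each heavy atom and fill implicit hydrogens from standard valence (C 4, N 3, O 2, S 2, halogen 1):
  atom 1: Cl (halogen, monovalent) → 0 H
  atom 2: C, bond orders sum to 4 (valence 4) → 0 H
  atom 3: C, bond orders sum to 3 (valence 4) → 1 H
  atom 4: C, bond orders sum to 3 (valence 4) → 1 H
  atom 5: C, bond orders sum to 4 (valence 4) → 0 H
  atom 6: Cl (halogen, monovalent) → 0 H
  atom 7: C, bond orders sum to 4 (valence 4) → 0 H
  atom 8: C, bond orders sum to 3 (valence 4) → 1 H
  atom 9: C, bond orders sum to 1 (valence 4) → 3 H
Totals → C:7, H:6, Cl:2.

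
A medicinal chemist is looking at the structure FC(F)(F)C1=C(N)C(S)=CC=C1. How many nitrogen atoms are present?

1

Scan the SMILES for N atoms (remember two-letter symbols like Cl and Br are single atoms).
Nitrogen count: 1.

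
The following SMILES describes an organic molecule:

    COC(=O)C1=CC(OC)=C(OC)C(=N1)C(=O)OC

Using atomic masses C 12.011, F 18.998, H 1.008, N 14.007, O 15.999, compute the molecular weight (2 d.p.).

First, the molecular formula is C11H13NO6 (counting implicit H from valence).
  C: 11 × 12.011 = 132.121
  H: 13 × 1.008 = 13.104
  N: 1 × 14.007 = 14.007
  O: 6 × 15.999 = 95.994
Sum: 11×12.011 + 13×1.008 + 1×14.007 + 6×15.999 = 255.226 → 255.23 g/mol.

255.23 g/mol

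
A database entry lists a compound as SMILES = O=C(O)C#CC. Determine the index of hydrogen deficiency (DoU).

Degree of unsaturation = (number of rings) + (number of π bonds).
Ring closures in the SMILES: 0.
π bonds: 1 double bond (each 1 DoU), 1 triple bond (each 2 DoU) → 3 DoU from unsaturation.
Total DoU = 0 + 3 = 3.

3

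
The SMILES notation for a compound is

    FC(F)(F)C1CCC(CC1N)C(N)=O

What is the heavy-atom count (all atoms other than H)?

Every atom symbol written in the SMILES (organic subset) is one heavy atom; implicit H are not written.
Heavy atoms by element → C:8, F:3, N:2, O:1.
Total: 14.

14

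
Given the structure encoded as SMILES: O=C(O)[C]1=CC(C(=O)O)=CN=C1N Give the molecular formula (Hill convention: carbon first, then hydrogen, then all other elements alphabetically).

C7H6N2O4

Walk through each heavy atom and fill implicit hydrogens from standard valence (C 4, N 3, O 2, S 2, halogen 1):
  atom 1: O, bond orders sum to 2 (valence 2) → 0 H
  atom 2: C, bond orders sum to 4 (valence 4) → 0 H
  atom 3: O, bond orders sum to 1 (valence 2) → 1 H
  atom 4: C with explicit H count 0
  atom 5: C, bond orders sum to 3 (valence 4) → 1 H
  atom 6: C, bond orders sum to 4 (valence 4) → 0 H
  atom 7: C, bond orders sum to 4 (valence 4) → 0 H
  atom 8: O, bond orders sum to 2 (valence 2) → 0 H
  atom 9: O, bond orders sum to 1 (valence 2) → 1 H
  atom 10: C, bond orders sum to 3 (valence 4) → 1 H
  atom 11: N, bond orders sum to 3 (valence 3) → 0 H
  atom 12: C, bond orders sum to 4 (valence 4) → 0 H
  atom 13: N, bond orders sum to 1 (valence 3) → 2 H
Totals → C:7, H:6, N:2, O:4.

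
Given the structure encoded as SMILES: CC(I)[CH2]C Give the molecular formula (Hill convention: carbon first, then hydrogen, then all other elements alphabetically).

Walk through each heavy atom and fill implicit hydrogens from standard valence (C 4, N 3, O 2, S 2, halogen 1):
  atom 1: C, bond orders sum to 1 (valence 4) → 3 H
  atom 2: C, bond orders sum to 3 (valence 4) → 1 H
  atom 3: I (halogen, monovalent) → 0 H
  atom 4: C with explicit H count 2
  atom 5: C, bond orders sum to 1 (valence 4) → 3 H
Totals → C:4, H:9, I:1.

C4H9I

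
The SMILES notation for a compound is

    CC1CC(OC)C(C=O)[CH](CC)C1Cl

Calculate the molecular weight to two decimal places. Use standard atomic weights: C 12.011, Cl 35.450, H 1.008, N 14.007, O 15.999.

218.72 g/mol

First, the molecular formula is C11H19ClO2 (counting implicit H from valence).
  C: 11 × 12.011 = 132.121
  Cl: 1 × 35.450 = 35.450
  H: 19 × 1.008 = 19.152
  O: 2 × 15.999 = 31.998
Sum: 11×12.011 + 1×35.450 + 19×1.008 + 2×15.999 = 218.721 → 218.72 g/mol.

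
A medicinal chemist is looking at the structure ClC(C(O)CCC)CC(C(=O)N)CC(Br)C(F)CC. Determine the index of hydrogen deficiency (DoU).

Degree of unsaturation = (number of rings) + (number of π bonds).
Ring closures in the SMILES: 0.
π bonds: 1 double bond (each 1 DoU) → 1 DoU from unsaturation.
Total DoU = 0 + 1 = 1.

1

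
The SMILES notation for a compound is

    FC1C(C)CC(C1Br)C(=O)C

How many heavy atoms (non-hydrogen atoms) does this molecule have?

11

Every atom symbol written in the SMILES (organic subset) is one heavy atom; implicit H are not written.
Heavy atoms by element → Br:1, C:8, F:1, O:1.
Total: 11.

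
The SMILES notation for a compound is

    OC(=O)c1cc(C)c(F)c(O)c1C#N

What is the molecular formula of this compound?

Walk through each heavy atom and fill implicit hydrogens from standard valence (C 4, N 3, O 2, S 2, halogen 1); for lowercase aromatic atoms, an aromatic c carries 1 H when it has two neighbours and 0 H with three, and aromatic n carries 0 H:
  atom 1: O, bond orders sum to 1 (valence 2) → 1 H
  atom 2: C, bond orders sum to 4 (valence 4) → 0 H
  atom 3: O, bond orders sum to 2 (valence 2) → 0 H
  atom 4: aromatic c, 3 neighbours → 0 H
  atom 5: aromatic c, 2 neighbours → 1 H
  atom 6: aromatic c, 3 neighbours → 0 H
  atom 7: C, bond orders sum to 1 (valence 4) → 3 H
  atom 8: aromatic c, 3 neighbours → 0 H
  atom 9: F (halogen, monovalent) → 0 H
  atom 10: aromatic c, 3 neighbours → 0 H
  atom 11: O, bond orders sum to 1 (valence 2) → 1 H
  atom 12: aromatic c, 3 neighbours → 0 H
  atom 13: C, bond orders sum to 4 (valence 4) → 0 H
  atom 14: N, bond orders sum to 3 (valence 3) → 0 H
Totals → C:9, H:6, F:1, N:1, O:3.
In Hill order: C9H6FNO3.

C9H6FNO3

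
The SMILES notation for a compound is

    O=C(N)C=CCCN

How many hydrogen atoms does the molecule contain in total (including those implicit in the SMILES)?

10

Walk through each heavy atom and fill implicit hydrogens from standard valence (C 4, N 3, O 2, S 2, halogen 1):
  atom 1: O, bond orders sum to 2 (valence 2) → 0 H
  atom 2: C, bond orders sum to 4 (valence 4) → 0 H
  atom 3: N, bond orders sum to 1 (valence 3) → 2 H
  atom 4: C, bond orders sum to 3 (valence 4) → 1 H
  atom 5: C, bond orders sum to 3 (valence 4) → 1 H
  atom 6: C, bond orders sum to 2 (valence 4) → 2 H
  atom 7: C, bond orders sum to 2 (valence 4) → 2 H
  atom 8: N, bond orders sum to 1 (valence 3) → 2 H
Total hydrogens: 10.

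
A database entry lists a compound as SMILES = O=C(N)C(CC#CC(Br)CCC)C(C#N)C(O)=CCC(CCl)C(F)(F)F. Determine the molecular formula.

C17H21BrClF3N2O2

Walk through each heavy atom and fill implicit hydrogens from standard valence (C 4, N 3, O 2, S 2, halogen 1):
  atom 1: O, bond orders sum to 2 (valence 2) → 0 H
  atom 2: C, bond orders sum to 4 (valence 4) → 0 H
  atom 3: N, bond orders sum to 1 (valence 3) → 2 H
  atom 4: C, bond orders sum to 3 (valence 4) → 1 H
  atom 5: C, bond orders sum to 2 (valence 4) → 2 H
  atom 6: C, bond orders sum to 4 (valence 4) → 0 H
  atom 7: C, bond orders sum to 4 (valence 4) → 0 H
  atom 8: C, bond orders sum to 3 (valence 4) → 1 H
  atom 9: Br (halogen, monovalent) → 0 H
  atom 10: C, bond orders sum to 2 (valence 4) → 2 H
  atom 11: C, bond orders sum to 2 (valence 4) → 2 H
  atom 12: C, bond orders sum to 1 (valence 4) → 3 H
  atom 13: C, bond orders sum to 3 (valence 4) → 1 H
  atom 14: C, bond orders sum to 4 (valence 4) → 0 H
  atom 15: N, bond orders sum to 3 (valence 3) → 0 H
  atom 16: C, bond orders sum to 4 (valence 4) → 0 H
  atom 17: O, bond orders sum to 1 (valence 2) → 1 H
  atom 18: C, bond orders sum to 3 (valence 4) → 1 H
  atom 19: C, bond orders sum to 2 (valence 4) → 2 H
  atom 20: C, bond orders sum to 3 (valence 4) → 1 H
  atom 21: C, bond orders sum to 2 (valence 4) → 2 H
  atom 22: Cl (halogen, monovalent) → 0 H
  atom 23: C, bond orders sum to 4 (valence 4) → 0 H
  atom 24: F (halogen, monovalent) → 0 H
  atom 25: F (halogen, monovalent) → 0 H
  atom 26: F (halogen, monovalent) → 0 H
Totals → C:17, H:21, Br:1, Cl:1, F:3, N:2, O:2.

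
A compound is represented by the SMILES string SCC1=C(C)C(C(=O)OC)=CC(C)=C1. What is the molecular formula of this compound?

C11H14O2S

Walk through each heavy atom and fill implicit hydrogens from standard valence (C 4, N 3, O 2, S 2, halogen 1):
  atom 1: S, bond orders sum to 1 (valence 2) → 1 H
  atom 2: C, bond orders sum to 2 (valence 4) → 2 H
  atom 3: C, bond orders sum to 4 (valence 4) → 0 H
  atom 4: C, bond orders sum to 4 (valence 4) → 0 H
  atom 5: C, bond orders sum to 1 (valence 4) → 3 H
  atom 6: C, bond orders sum to 4 (valence 4) → 0 H
  atom 7: C, bond orders sum to 4 (valence 4) → 0 H
  atom 8: O, bond orders sum to 2 (valence 2) → 0 H
  atom 9: O, bond orders sum to 2 (valence 2) → 0 H
  atom 10: C, bond orders sum to 1 (valence 4) → 3 H
  atom 11: C, bond orders sum to 3 (valence 4) → 1 H
  atom 12: C, bond orders sum to 4 (valence 4) → 0 H
  atom 13: C, bond orders sum to 1 (valence 4) → 3 H
  atom 14: C, bond orders sum to 3 (valence 4) → 1 H
Totals → C:11, H:14, O:2, S:1.
In Hill order: C11H14O2S.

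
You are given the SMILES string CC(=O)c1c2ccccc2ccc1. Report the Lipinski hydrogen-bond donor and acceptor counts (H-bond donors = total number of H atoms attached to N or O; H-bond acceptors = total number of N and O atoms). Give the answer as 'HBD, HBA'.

Donors: find every N or O and count the H atoms it carries.
  atom 3 (O): bond orders sum to 2 → 0 H
Lipinski HBD = 0.
Acceptors: N atoms = 0, O atoms = 1 → HBA = 1.

0, 1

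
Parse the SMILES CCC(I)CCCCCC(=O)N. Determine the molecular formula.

C9H18INO

Walk through each heavy atom and fill implicit hydrogens from standard valence (C 4, N 3, O 2, S 2, halogen 1):
  atom 1: C, bond orders sum to 1 (valence 4) → 3 H
  atom 2: C, bond orders sum to 2 (valence 4) → 2 H
  atom 3: C, bond orders sum to 3 (valence 4) → 1 H
  atom 4: I (halogen, monovalent) → 0 H
  atom 5: C, bond orders sum to 2 (valence 4) → 2 H
  atom 6: C, bond orders sum to 2 (valence 4) → 2 H
  atom 7: C, bond orders sum to 2 (valence 4) → 2 H
  atom 8: C, bond orders sum to 2 (valence 4) → 2 H
  atom 9: C, bond orders sum to 2 (valence 4) → 2 H
  atom 10: C, bond orders sum to 4 (valence 4) → 0 H
  atom 11: O, bond orders sum to 2 (valence 2) → 0 H
  atom 12: N, bond orders sum to 1 (valence 3) → 2 H
Totals → C:9, H:18, I:1, N:1, O:1.
In Hill order: C9H18INO.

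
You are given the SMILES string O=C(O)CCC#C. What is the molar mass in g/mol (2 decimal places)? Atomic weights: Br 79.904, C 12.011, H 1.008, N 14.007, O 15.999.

98.10 g/mol

First, the molecular formula is C5H6O2 (counting implicit H from valence).
  C: 5 × 12.011 = 60.055
  H: 6 × 1.008 = 6.048
  O: 2 × 15.999 = 31.998
Sum: 5×12.011 + 6×1.008 + 2×15.999 = 98.101 → 98.10 g/mol.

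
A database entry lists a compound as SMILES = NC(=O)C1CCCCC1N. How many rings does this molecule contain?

In SMILES, each pair of matching ring-closure digits denotes one ring-closing bond; the number of such bonds equals the number of independent rings.
Ring-closure bonds here: 1.

1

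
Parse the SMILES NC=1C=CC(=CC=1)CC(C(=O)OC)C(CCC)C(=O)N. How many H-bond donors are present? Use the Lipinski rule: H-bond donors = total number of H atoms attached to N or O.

4

Donors: find every N or O and count the H atoms it carries.
  atom 1 (N): bond orders sum to 1 → 2 H
  atom 11 (O): bond orders sum to 2 → 0 H
  atom 12 (O): bond orders sum to 2 → 0 H
  atom 19 (O): bond orders sum to 2 → 0 H
  atom 20 (N): bond orders sum to 1 → 2 H
Lipinski HBD = 4.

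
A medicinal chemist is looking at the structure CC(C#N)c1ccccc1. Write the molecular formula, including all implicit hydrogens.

C9H9N

Walk through each heavy atom and fill implicit hydrogens from standard valence (C 4, N 3, O 2, S 2, halogen 1); for lowercase aromatic atoms, an aromatic c carries 1 H when it has two neighbours and 0 H with three, and aromatic n carries 0 H:
  atom 1: C, bond orders sum to 1 (valence 4) → 3 H
  atom 2: C, bond orders sum to 3 (valence 4) → 1 H
  atom 3: C, bond orders sum to 4 (valence 4) → 0 H
  atom 4: N, bond orders sum to 3 (valence 3) → 0 H
  atom 5: aromatic c, 3 neighbours → 0 H
  atom 6: aromatic c, 2 neighbours → 1 H
  atom 7: aromatic c, 2 neighbours → 1 H
  atom 8: aromatic c, 2 neighbours → 1 H
  atom 9: aromatic c, 2 neighbours → 1 H
  atom 10: aromatic c, 2 neighbours → 1 H
Totals → C:9, H:9, N:1.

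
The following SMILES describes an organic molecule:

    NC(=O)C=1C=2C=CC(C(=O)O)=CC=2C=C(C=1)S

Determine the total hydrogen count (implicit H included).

9

Walk through each heavy atom and fill implicit hydrogens from standard valence (C 4, N 3, O 2, S 2, halogen 1):
  atom 1: N, bond orders sum to 1 (valence 3) → 2 H
  atom 2: C, bond orders sum to 4 (valence 4) → 0 H
  atom 3: O, bond orders sum to 2 (valence 2) → 0 H
  atom 4: C, bond orders sum to 4 (valence 4) → 0 H
  atom 5: C, bond orders sum to 4 (valence 4) → 0 H
  atom 6: C, bond orders sum to 3 (valence 4) → 1 H
  atom 7: C, bond orders sum to 3 (valence 4) → 1 H
  atom 8: C, bond orders sum to 4 (valence 4) → 0 H
  atom 9: C, bond orders sum to 4 (valence 4) → 0 H
  atom 10: O, bond orders sum to 2 (valence 2) → 0 H
  atom 11: O, bond orders sum to 1 (valence 2) → 1 H
  atom 12: C, bond orders sum to 3 (valence 4) → 1 H
  atom 13: C, bond orders sum to 4 (valence 4) → 0 H
  atom 14: C, bond orders sum to 3 (valence 4) → 1 H
  atom 15: C, bond orders sum to 4 (valence 4) → 0 H
  atom 16: C, bond orders sum to 3 (valence 4) → 1 H
  atom 17: S, bond orders sum to 1 (valence 2) → 1 H
Total hydrogens: 9.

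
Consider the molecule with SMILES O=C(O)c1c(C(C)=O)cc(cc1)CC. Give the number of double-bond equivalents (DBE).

6

Molecular formula: C11H12O3.
DoU = (2C + 2 + N − H − X) / 2, where X is the halogen count and O/S are ignored.
    = (2·11 + 2 + 0 − 12 − 0) / 2 = 12 / 2 = 6.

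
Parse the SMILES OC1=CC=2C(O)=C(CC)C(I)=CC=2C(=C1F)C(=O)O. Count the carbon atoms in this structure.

13

Count every carbon token in the SMILES (each C, including those in ring-closure positions and inside branches).
Carbon count: 13.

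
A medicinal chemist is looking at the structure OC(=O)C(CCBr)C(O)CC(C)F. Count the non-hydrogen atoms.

13

Every atom symbol written in the SMILES (organic subset) is one heavy atom; implicit H are not written.
Heavy atoms by element → Br:1, C:8, F:1, O:3.
Total: 13.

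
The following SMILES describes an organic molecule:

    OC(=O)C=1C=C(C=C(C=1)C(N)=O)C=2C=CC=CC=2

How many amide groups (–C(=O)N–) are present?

The amide motif appears at heavy-atom position 10 in the SMILES.
Other groups present: 1 carboxylic acid.
Amide count: 1.

1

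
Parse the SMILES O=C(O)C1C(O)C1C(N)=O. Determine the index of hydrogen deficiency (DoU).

Molecular formula: C5H7NO4.
DoU = (2C + 2 + N − H − X) / 2, where X is the halogen count and O/S are ignored.
    = (2·5 + 2 + 1 − 7 − 0) / 2 = 6 / 2 = 3.

3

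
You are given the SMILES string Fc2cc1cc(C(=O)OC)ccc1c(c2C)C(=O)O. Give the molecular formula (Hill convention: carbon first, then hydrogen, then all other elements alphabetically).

Walk through each heavy atom and fill implicit hydrogens from standard valence (C 4, N 3, O 2, S 2, halogen 1); for lowercase aromatic atoms, an aromatic c carries 1 H when it has two neighbours and 0 H with three, and aromatic n carries 0 H:
  atom 1: F (halogen, monovalent) → 0 H
  atom 2: aromatic c, 3 neighbours → 0 H
  atom 3: aromatic c, 2 neighbours → 1 H
  atom 4: aromatic c, 3 neighbours → 0 H
  atom 5: aromatic c, 2 neighbours → 1 H
  atom 6: aromatic c, 3 neighbours → 0 H
  atom 7: C, bond orders sum to 4 (valence 4) → 0 H
  atom 8: O, bond orders sum to 2 (valence 2) → 0 H
  atom 9: O, bond orders sum to 2 (valence 2) → 0 H
  atom 10: C, bond orders sum to 1 (valence 4) → 3 H
  atom 11: aromatic c, 2 neighbours → 1 H
  atom 12: aromatic c, 2 neighbours → 1 H
  atom 13: aromatic c, 3 neighbours → 0 H
  atom 14: aromatic c, 3 neighbours → 0 H
  atom 15: aromatic c, 3 neighbours → 0 H
  atom 16: C, bond orders sum to 1 (valence 4) → 3 H
  atom 17: C, bond orders sum to 4 (valence 4) → 0 H
  atom 18: O, bond orders sum to 2 (valence 2) → 0 H
  atom 19: O, bond orders sum to 1 (valence 2) → 1 H
Totals → C:14, H:11, F:1, O:4.

C14H11FO4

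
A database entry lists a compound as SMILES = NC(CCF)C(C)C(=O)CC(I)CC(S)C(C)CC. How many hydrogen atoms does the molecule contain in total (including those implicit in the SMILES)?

27

Walk through each heavy atom and fill implicit hydrogens from standard valence (C 4, N 3, O 2, S 2, halogen 1):
  atom 1: N, bond orders sum to 1 (valence 3) → 2 H
  atom 2: C, bond orders sum to 3 (valence 4) → 1 H
  atom 3: C, bond orders sum to 2 (valence 4) → 2 H
  atom 4: C, bond orders sum to 2 (valence 4) → 2 H
  atom 5: F (halogen, monovalent) → 0 H
  atom 6: C, bond orders sum to 3 (valence 4) → 1 H
  atom 7: C, bond orders sum to 1 (valence 4) → 3 H
  atom 8: C, bond orders sum to 4 (valence 4) → 0 H
  atom 9: O, bond orders sum to 2 (valence 2) → 0 H
  atom 10: C, bond orders sum to 2 (valence 4) → 2 H
  atom 11: C, bond orders sum to 3 (valence 4) → 1 H
  atom 12: I (halogen, monovalent) → 0 H
  atom 13: C, bond orders sum to 2 (valence 4) → 2 H
  atom 14: C, bond orders sum to 3 (valence 4) → 1 H
  atom 15: S, bond orders sum to 1 (valence 2) → 1 H
  atom 16: C, bond orders sum to 3 (valence 4) → 1 H
  atom 17: C, bond orders sum to 1 (valence 4) → 3 H
  atom 18: C, bond orders sum to 2 (valence 4) → 2 H
  atom 19: C, bond orders sum to 1 (valence 4) → 3 H
Total hydrogens: 27.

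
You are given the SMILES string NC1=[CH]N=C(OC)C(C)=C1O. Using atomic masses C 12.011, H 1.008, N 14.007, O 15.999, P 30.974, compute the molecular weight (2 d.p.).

154.17 g/mol

First, the molecular formula is C7H10N2O2 (counting implicit H from valence).
  C: 7 × 12.011 = 84.077
  H: 10 × 1.008 = 10.080
  N: 2 × 14.007 = 28.014
  O: 2 × 15.999 = 31.998
Sum: 7×12.011 + 10×1.008 + 2×14.007 + 2×15.999 = 154.169 → 154.17 g/mol.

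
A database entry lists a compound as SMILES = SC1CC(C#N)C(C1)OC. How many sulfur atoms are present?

1

Scan the SMILES for S atoms (remember two-letter symbols like Cl and Br are single atoms).
Sulfur count: 1.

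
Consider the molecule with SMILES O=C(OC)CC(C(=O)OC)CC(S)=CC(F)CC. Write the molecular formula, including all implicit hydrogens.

C12H19FO4S

Walk through each heavy atom and fill implicit hydrogens from standard valence (C 4, N 3, O 2, S 2, halogen 1):
  atom 1: O, bond orders sum to 2 (valence 2) → 0 H
  atom 2: C, bond orders sum to 4 (valence 4) → 0 H
  atom 3: O, bond orders sum to 2 (valence 2) → 0 H
  atom 4: C, bond orders sum to 1 (valence 4) → 3 H
  atom 5: C, bond orders sum to 2 (valence 4) → 2 H
  atom 6: C, bond orders sum to 3 (valence 4) → 1 H
  atom 7: C, bond orders sum to 4 (valence 4) → 0 H
  atom 8: O, bond orders sum to 2 (valence 2) → 0 H
  atom 9: O, bond orders sum to 2 (valence 2) → 0 H
  atom 10: C, bond orders sum to 1 (valence 4) → 3 H
  atom 11: C, bond orders sum to 2 (valence 4) → 2 H
  atom 12: C, bond orders sum to 4 (valence 4) → 0 H
  atom 13: S, bond orders sum to 1 (valence 2) → 1 H
  atom 14: C, bond orders sum to 3 (valence 4) → 1 H
  atom 15: C, bond orders sum to 3 (valence 4) → 1 H
  atom 16: F (halogen, monovalent) → 0 H
  atom 17: C, bond orders sum to 2 (valence 4) → 2 H
  atom 18: C, bond orders sum to 1 (valence 4) → 3 H
Totals → C:12, H:19, F:1, O:4, S:1.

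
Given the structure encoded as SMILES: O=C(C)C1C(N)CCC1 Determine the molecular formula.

C7H13NO

Walk through each heavy atom and fill implicit hydrogens from standard valence (C 4, N 3, O 2, S 2, halogen 1):
  atom 1: O, bond orders sum to 2 (valence 2) → 0 H
  atom 2: C, bond orders sum to 4 (valence 4) → 0 H
  atom 3: C, bond orders sum to 1 (valence 4) → 3 H
  atom 4: C, bond orders sum to 3 (valence 4) → 1 H
  atom 5: C, bond orders sum to 3 (valence 4) → 1 H
  atom 6: N, bond orders sum to 1 (valence 3) → 2 H
  atom 7: C, bond orders sum to 2 (valence 4) → 2 H
  atom 8: C, bond orders sum to 2 (valence 4) → 2 H
  atom 9: C, bond orders sum to 2 (valence 4) → 2 H
Totals → C:7, H:13, N:1, O:1.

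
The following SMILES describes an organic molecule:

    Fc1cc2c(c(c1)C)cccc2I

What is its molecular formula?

C11H8FI

Walk through each heavy atom and fill implicit hydrogens from standard valence (C 4, N 3, O 2, S 2, halogen 1); for lowercase aromatic atoms, an aromatic c carries 1 H when it has two neighbours and 0 H with three, and aromatic n carries 0 H:
  atom 1: F (halogen, monovalent) → 0 H
  atom 2: aromatic c, 3 neighbours → 0 H
  atom 3: aromatic c, 2 neighbours → 1 H
  atom 4: aromatic c, 3 neighbours → 0 H
  atom 5: aromatic c, 3 neighbours → 0 H
  atom 6: aromatic c, 3 neighbours → 0 H
  atom 7: aromatic c, 2 neighbours → 1 H
  atom 8: C, bond orders sum to 1 (valence 4) → 3 H
  atom 9: aromatic c, 2 neighbours → 1 H
  atom 10: aromatic c, 2 neighbours → 1 H
  atom 11: aromatic c, 2 neighbours → 1 H
  atom 12: aromatic c, 3 neighbours → 0 H
  atom 13: I (halogen, monovalent) → 0 H
Totals → C:11, H:8, F:1, I:1.
In Hill order: C11H8FI.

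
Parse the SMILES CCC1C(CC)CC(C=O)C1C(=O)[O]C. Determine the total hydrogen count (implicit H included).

20

Walk through each heavy atom and fill implicit hydrogens from standard valence (C 4, N 3, O 2, S 2, halogen 1):
  atom 1: C, bond orders sum to 1 (valence 4) → 3 H
  atom 2: C, bond orders sum to 2 (valence 4) → 2 H
  atom 3: C, bond orders sum to 3 (valence 4) → 1 H
  atom 4: C, bond orders sum to 3 (valence 4) → 1 H
  atom 5: C, bond orders sum to 2 (valence 4) → 2 H
  atom 6: C, bond orders sum to 1 (valence 4) → 3 H
  atom 7: C, bond orders sum to 2 (valence 4) → 2 H
  atom 8: C, bond orders sum to 3 (valence 4) → 1 H
  atom 9: C, bond orders sum to 3 (valence 4) → 1 H
  atom 10: O, bond orders sum to 2 (valence 2) → 0 H
  atom 11: C, bond orders sum to 3 (valence 4) → 1 H
  atom 12: C, bond orders sum to 4 (valence 4) → 0 H
  atom 13: O, bond orders sum to 2 (valence 2) → 0 H
  atom 14: O with explicit H count 0
  atom 15: C, bond orders sum to 1 (valence 4) → 3 H
Total hydrogens: 20.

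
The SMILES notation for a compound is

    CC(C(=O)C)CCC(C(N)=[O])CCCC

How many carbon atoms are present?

12

Count every carbon token in the SMILES (each C, including those in ring-closure positions and inside branches).
Carbon count: 12.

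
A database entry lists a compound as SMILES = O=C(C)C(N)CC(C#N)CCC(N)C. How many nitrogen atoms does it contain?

Scan the SMILES for N atoms (remember two-letter symbols like Cl and Br are single atoms).
Nitrogen count: 3.

3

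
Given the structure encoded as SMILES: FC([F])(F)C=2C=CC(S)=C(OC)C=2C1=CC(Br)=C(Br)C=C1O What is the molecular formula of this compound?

Walk through each heavy atom and fill implicit hydrogens from standard valence (C 4, N 3, O 2, S 2, halogen 1):
  atom 1: F (halogen, monovalent) → 0 H
  atom 2: C, bond orders sum to 4 (valence 4) → 0 H
  atom 3: F with explicit H count 0
  atom 4: F (halogen, monovalent) → 0 H
  atom 5: C, bond orders sum to 4 (valence 4) → 0 H
  atom 6: C, bond orders sum to 3 (valence 4) → 1 H
  atom 7: C, bond orders sum to 3 (valence 4) → 1 H
  atom 8: C, bond orders sum to 4 (valence 4) → 0 H
  atom 9: S, bond orders sum to 1 (valence 2) → 1 H
  atom 10: C, bond orders sum to 4 (valence 4) → 0 H
  atom 11: O, bond orders sum to 2 (valence 2) → 0 H
  atom 12: C, bond orders sum to 1 (valence 4) → 3 H
  atom 13: C, bond orders sum to 4 (valence 4) → 0 H
  atom 14: C, bond orders sum to 4 (valence 4) → 0 H
  atom 15: C, bond orders sum to 3 (valence 4) → 1 H
  atom 16: C, bond orders sum to 4 (valence 4) → 0 H
  atom 17: Br (halogen, monovalent) → 0 H
  atom 18: C, bond orders sum to 4 (valence 4) → 0 H
  atom 19: Br (halogen, monovalent) → 0 H
  atom 20: C, bond orders sum to 3 (valence 4) → 1 H
  atom 21: C, bond orders sum to 4 (valence 4) → 0 H
  atom 22: O, bond orders sum to 1 (valence 2) → 1 H
Totals → C:14, H:9, Br:2, F:3, O:2, S:1.

C14H9Br2F3O2S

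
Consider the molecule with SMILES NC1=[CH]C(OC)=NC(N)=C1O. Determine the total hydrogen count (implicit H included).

9

Walk through each heavy atom and fill implicit hydrogens from standard valence (C 4, N 3, O 2, S 2, halogen 1):
  atom 1: N, bond orders sum to 1 (valence 3) → 2 H
  atom 2: C, bond orders sum to 4 (valence 4) → 0 H
  atom 3: C with explicit H count 1
  atom 4: C, bond orders sum to 4 (valence 4) → 0 H
  atom 5: O, bond orders sum to 2 (valence 2) → 0 H
  atom 6: C, bond orders sum to 1 (valence 4) → 3 H
  atom 7: N, bond orders sum to 3 (valence 3) → 0 H
  atom 8: C, bond orders sum to 4 (valence 4) → 0 H
  atom 9: N, bond orders sum to 1 (valence 3) → 2 H
  atom 10: C, bond orders sum to 4 (valence 4) → 0 H
  atom 11: O, bond orders sum to 1 (valence 2) → 1 H
Total hydrogens: 9.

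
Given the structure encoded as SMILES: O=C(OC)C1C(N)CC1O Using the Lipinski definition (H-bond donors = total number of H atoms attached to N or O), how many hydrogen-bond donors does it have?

3

Donors: find every N or O and count the H atoms it carries.
  atom 1 (O): bond orders sum to 2 → 0 H
  atom 3 (O): bond orders sum to 2 → 0 H
  atom 7 (N): bond orders sum to 1 → 2 H
  atom 10 (O): bond orders sum to 1 → 1 H
Lipinski HBD = 3.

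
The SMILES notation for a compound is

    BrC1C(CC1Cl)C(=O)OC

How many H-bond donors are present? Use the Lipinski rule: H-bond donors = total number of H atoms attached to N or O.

Donors: find every N or O and count the H atoms it carries.
  atom 8 (O): bond orders sum to 2 → 0 H
  atom 9 (O): bond orders sum to 2 → 0 H
Lipinski HBD = 0.

0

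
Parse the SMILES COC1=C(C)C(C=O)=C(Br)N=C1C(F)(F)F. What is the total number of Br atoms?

1

Scan the SMILES for Br atoms (remember two-letter symbols like Cl and Br are single atoms).
Bromine count: 1.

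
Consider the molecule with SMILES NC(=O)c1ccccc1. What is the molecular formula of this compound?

C7H7NO

Walk through each heavy atom and fill implicit hydrogens from standard valence (C 4, N 3, O 2, S 2, halogen 1); for lowercase aromatic atoms, an aromatic c carries 1 H when it has two neighbours and 0 H with three, and aromatic n carries 0 H:
  atom 1: N, bond orders sum to 1 (valence 3) → 2 H
  atom 2: C, bond orders sum to 4 (valence 4) → 0 H
  atom 3: O, bond orders sum to 2 (valence 2) → 0 H
  atom 4: aromatic c, 3 neighbours → 0 H
  atom 5: aromatic c, 2 neighbours → 1 H
  atom 6: aromatic c, 2 neighbours → 1 H
  atom 7: aromatic c, 2 neighbours → 1 H
  atom 8: aromatic c, 2 neighbours → 1 H
  atom 9: aromatic c, 2 neighbours → 1 H
Totals → C:7, H:7, N:1, O:1.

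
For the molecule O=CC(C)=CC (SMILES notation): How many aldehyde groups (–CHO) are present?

1

The aldehyde motif appears at heavy-atom position 2 in the SMILES.
Other groups present: 1 alkene.
Aldehyde count: 1.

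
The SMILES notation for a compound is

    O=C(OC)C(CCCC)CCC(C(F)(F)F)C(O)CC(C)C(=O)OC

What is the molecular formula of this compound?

Walk through each heavy atom and fill implicit hydrogens from standard valence (C 4, N 3, O 2, S 2, halogen 1):
  atom 1: O, bond orders sum to 2 (valence 2) → 0 H
  atom 2: C, bond orders sum to 4 (valence 4) → 0 H
  atom 3: O, bond orders sum to 2 (valence 2) → 0 H
  atom 4: C, bond orders sum to 1 (valence 4) → 3 H
  atom 5: C, bond orders sum to 3 (valence 4) → 1 H
  atom 6: C, bond orders sum to 2 (valence 4) → 2 H
  atom 7: C, bond orders sum to 2 (valence 4) → 2 H
  atom 8: C, bond orders sum to 2 (valence 4) → 2 H
  atom 9: C, bond orders sum to 1 (valence 4) → 3 H
  atom 10: C, bond orders sum to 2 (valence 4) → 2 H
  atom 11: C, bond orders sum to 2 (valence 4) → 2 H
  atom 12: C, bond orders sum to 3 (valence 4) → 1 H
  atom 13: C, bond orders sum to 4 (valence 4) → 0 H
  atom 14: F (halogen, monovalent) → 0 H
  atom 15: F (halogen, monovalent) → 0 H
  atom 16: F (halogen, monovalent) → 0 H
  atom 17: C, bond orders sum to 3 (valence 4) → 1 H
  atom 18: O, bond orders sum to 1 (valence 2) → 1 H
  atom 19: C, bond orders sum to 2 (valence 4) → 2 H
  atom 20: C, bond orders sum to 3 (valence 4) → 1 H
  atom 21: C, bond orders sum to 1 (valence 4) → 3 H
  atom 22: C, bond orders sum to 4 (valence 4) → 0 H
  atom 23: O, bond orders sum to 2 (valence 2) → 0 H
  atom 24: O, bond orders sum to 2 (valence 2) → 0 H
  atom 25: C, bond orders sum to 1 (valence 4) → 3 H
Totals → C:17, H:29, F:3, O:5.

C17H29F3O5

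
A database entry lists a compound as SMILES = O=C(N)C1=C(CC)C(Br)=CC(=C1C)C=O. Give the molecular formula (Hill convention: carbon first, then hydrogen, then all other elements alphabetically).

Walk through each heavy atom and fill implicit hydrogens from standard valence (C 4, N 3, O 2, S 2, halogen 1):
  atom 1: O, bond orders sum to 2 (valence 2) → 0 H
  atom 2: C, bond orders sum to 4 (valence 4) → 0 H
  atom 3: N, bond orders sum to 1 (valence 3) → 2 H
  atom 4: C, bond orders sum to 4 (valence 4) → 0 H
  atom 5: C, bond orders sum to 4 (valence 4) → 0 H
  atom 6: C, bond orders sum to 2 (valence 4) → 2 H
  atom 7: C, bond orders sum to 1 (valence 4) → 3 H
  atom 8: C, bond orders sum to 4 (valence 4) → 0 H
  atom 9: Br (halogen, monovalent) → 0 H
  atom 10: C, bond orders sum to 3 (valence 4) → 1 H
  atom 11: C, bond orders sum to 4 (valence 4) → 0 H
  atom 12: C, bond orders sum to 4 (valence 4) → 0 H
  atom 13: C, bond orders sum to 1 (valence 4) → 3 H
  atom 14: C, bond orders sum to 3 (valence 4) → 1 H
  atom 15: O, bond orders sum to 2 (valence 2) → 0 H
Totals → C:11, H:12, Br:1, N:1, O:2.

C11H12BrNO2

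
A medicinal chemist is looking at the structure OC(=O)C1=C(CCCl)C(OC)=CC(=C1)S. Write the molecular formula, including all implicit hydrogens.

C10H11ClO3S

Walk through each heavy atom and fill implicit hydrogens from standard valence (C 4, N 3, O 2, S 2, halogen 1):
  atom 1: O, bond orders sum to 1 (valence 2) → 1 H
  atom 2: C, bond orders sum to 4 (valence 4) → 0 H
  atom 3: O, bond orders sum to 2 (valence 2) → 0 H
  atom 4: C, bond orders sum to 4 (valence 4) → 0 H
  atom 5: C, bond orders sum to 4 (valence 4) → 0 H
  atom 6: C, bond orders sum to 2 (valence 4) → 2 H
  atom 7: C, bond orders sum to 2 (valence 4) → 2 H
  atom 8: Cl (halogen, monovalent) → 0 H
  atom 9: C, bond orders sum to 4 (valence 4) → 0 H
  atom 10: O, bond orders sum to 2 (valence 2) → 0 H
  atom 11: C, bond orders sum to 1 (valence 4) → 3 H
  atom 12: C, bond orders sum to 3 (valence 4) → 1 H
  atom 13: C, bond orders sum to 4 (valence 4) → 0 H
  atom 14: C, bond orders sum to 3 (valence 4) → 1 H
  atom 15: S, bond orders sum to 1 (valence 2) → 1 H
Totals → C:10, H:11, Cl:1, O:3, S:1.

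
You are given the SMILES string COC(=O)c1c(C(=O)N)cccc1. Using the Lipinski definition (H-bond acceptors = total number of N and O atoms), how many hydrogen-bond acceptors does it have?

N atoms: 1; O atoms: 3.
Lipinski HBA = 1 + 3 = 4.

4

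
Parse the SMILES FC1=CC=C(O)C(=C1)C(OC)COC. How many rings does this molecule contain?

1

In SMILES, each pair of matching ring-closure digits denotes one ring-closing bond; the number of such bonds equals the number of independent rings.
Ring-closure bonds here: 1.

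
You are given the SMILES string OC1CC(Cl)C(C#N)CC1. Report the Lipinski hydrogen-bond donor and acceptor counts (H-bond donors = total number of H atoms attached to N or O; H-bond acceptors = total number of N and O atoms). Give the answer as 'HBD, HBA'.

Donors: find every N or O and count the H atoms it carries.
  atom 1 (O): bond orders sum to 1 → 1 H
  atom 8 (N): bond orders sum to 3 → 0 H
Lipinski HBD = 1.
Acceptors: N atoms = 1, O atoms = 1 → HBA = 2.

1, 2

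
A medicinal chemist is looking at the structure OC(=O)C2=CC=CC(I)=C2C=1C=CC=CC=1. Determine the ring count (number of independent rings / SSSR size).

In SMILES, each pair of matching ring-closure digits denotes one ring-closing bond; the number of such bonds equals the number of independent rings.
Ring-closure bonds here: 2.

2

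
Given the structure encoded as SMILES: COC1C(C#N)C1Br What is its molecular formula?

Walk through each heavy atom and fill implicit hydrogens from standard valence (C 4, N 3, O 2, S 2, halogen 1):
  atom 1: C, bond orders sum to 1 (valence 4) → 3 H
  atom 2: O, bond orders sum to 2 (valence 2) → 0 H
  atom 3: C, bond orders sum to 3 (valence 4) → 1 H
  atom 4: C, bond orders sum to 3 (valence 4) → 1 H
  atom 5: C, bond orders sum to 4 (valence 4) → 0 H
  atom 6: N, bond orders sum to 3 (valence 3) → 0 H
  atom 7: C, bond orders sum to 3 (valence 4) → 1 H
  atom 8: Br (halogen, monovalent) → 0 H
Totals → C:5, H:6, Br:1, N:1, O:1.

C5H6BrNO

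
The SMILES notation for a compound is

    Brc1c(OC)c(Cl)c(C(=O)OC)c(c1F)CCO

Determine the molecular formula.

C11H11BrClFO4

Walk through each heavy atom and fill implicit hydrogens from standard valence (C 4, N 3, O 2, S 2, halogen 1); for lowercase aromatic atoms, an aromatic c carries 1 H when it has two neighbours and 0 H with three, and aromatic n carries 0 H:
  atom 1: Br (halogen, monovalent) → 0 H
  atom 2: aromatic c, 3 neighbours → 0 H
  atom 3: aromatic c, 3 neighbours → 0 H
  atom 4: O, bond orders sum to 2 (valence 2) → 0 H
  atom 5: C, bond orders sum to 1 (valence 4) → 3 H
  atom 6: aromatic c, 3 neighbours → 0 H
  atom 7: Cl (halogen, monovalent) → 0 H
  atom 8: aromatic c, 3 neighbours → 0 H
  atom 9: C, bond orders sum to 4 (valence 4) → 0 H
  atom 10: O, bond orders sum to 2 (valence 2) → 0 H
  atom 11: O, bond orders sum to 2 (valence 2) → 0 H
  atom 12: C, bond orders sum to 1 (valence 4) → 3 H
  atom 13: aromatic c, 3 neighbours → 0 H
  atom 14: aromatic c, 3 neighbours → 0 H
  atom 15: F (halogen, monovalent) → 0 H
  atom 16: C, bond orders sum to 2 (valence 4) → 2 H
  atom 17: C, bond orders sum to 2 (valence 4) → 2 H
  atom 18: O, bond orders sum to 1 (valence 2) → 1 H
Totals → C:11, H:11, Br:1, Cl:1, F:1, O:4.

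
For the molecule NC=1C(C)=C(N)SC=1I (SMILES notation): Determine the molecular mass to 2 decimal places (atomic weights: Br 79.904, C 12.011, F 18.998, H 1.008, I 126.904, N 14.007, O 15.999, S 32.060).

First, the molecular formula is C5H7IN2S (counting implicit H from valence).
  C: 5 × 12.011 = 60.055
  H: 7 × 1.008 = 7.056
  I: 1 × 126.904 = 126.904
  N: 2 × 14.007 = 28.014
  S: 1 × 32.060 = 32.060
Sum: 5×12.011 + 7×1.008 + 1×126.904 + 2×14.007 + 1×32.060 = 254.089 → 254.09 g/mol.

254.09 g/mol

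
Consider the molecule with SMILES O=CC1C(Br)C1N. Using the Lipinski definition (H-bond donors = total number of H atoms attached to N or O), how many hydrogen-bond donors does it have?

2

Donors: find every N or O and count the H atoms it carries.
  atom 1 (O): bond orders sum to 2 → 0 H
  atom 7 (N): bond orders sum to 1 → 2 H
Lipinski HBD = 2.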